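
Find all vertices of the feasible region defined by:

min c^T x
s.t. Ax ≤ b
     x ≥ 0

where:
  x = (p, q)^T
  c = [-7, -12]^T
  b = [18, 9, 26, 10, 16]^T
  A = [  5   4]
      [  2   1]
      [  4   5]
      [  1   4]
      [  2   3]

(0, 0), (3.6, 0), (2, 2), (0, 2.5)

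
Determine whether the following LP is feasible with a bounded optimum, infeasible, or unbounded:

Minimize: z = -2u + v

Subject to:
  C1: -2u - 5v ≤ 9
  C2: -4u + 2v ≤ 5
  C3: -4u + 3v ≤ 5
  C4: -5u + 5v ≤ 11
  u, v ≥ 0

Unbounded (objective can decrease without bound)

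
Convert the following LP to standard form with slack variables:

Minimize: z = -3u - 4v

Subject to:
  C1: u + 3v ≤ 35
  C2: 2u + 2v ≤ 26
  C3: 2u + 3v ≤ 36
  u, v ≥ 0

min z = -3u - 4v

s.t.
  u + 3v + s1 = 35
  2u + 2v + s2 = 26
  2u + 3v + s3 = 36
  u, v, s1, s2, s3 ≥ 0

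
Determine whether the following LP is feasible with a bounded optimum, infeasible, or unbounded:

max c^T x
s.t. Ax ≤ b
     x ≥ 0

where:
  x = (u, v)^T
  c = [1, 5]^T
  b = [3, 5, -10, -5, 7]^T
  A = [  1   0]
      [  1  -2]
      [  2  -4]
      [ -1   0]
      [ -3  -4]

Infeasible (no feasible solution exists)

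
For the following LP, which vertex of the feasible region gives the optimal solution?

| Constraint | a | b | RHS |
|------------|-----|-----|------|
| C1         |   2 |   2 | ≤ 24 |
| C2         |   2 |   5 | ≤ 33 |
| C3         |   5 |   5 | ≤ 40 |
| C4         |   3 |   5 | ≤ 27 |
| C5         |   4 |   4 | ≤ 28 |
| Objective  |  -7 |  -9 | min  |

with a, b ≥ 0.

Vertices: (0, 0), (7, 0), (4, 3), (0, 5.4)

Evaluate the objective at each vertex of the feasible region:
  z(0, 0) = 0
  z(7, 0) = -49
  z(4, 3) = -55  ←
  z(0, 5.4) = -48.6
The minimum is at a = 4, b = 3.

(4, 3)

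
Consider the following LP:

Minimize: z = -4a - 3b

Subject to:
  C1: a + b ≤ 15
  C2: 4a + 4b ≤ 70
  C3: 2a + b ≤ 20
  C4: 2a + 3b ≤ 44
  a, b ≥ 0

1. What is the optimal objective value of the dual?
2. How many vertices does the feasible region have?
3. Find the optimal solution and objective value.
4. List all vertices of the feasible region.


1. -50
2. 5
3. a = 5, b = 10, z = -50
4. (0, 0), (10, 0), (5, 10), (1, 14), (0, 14.67)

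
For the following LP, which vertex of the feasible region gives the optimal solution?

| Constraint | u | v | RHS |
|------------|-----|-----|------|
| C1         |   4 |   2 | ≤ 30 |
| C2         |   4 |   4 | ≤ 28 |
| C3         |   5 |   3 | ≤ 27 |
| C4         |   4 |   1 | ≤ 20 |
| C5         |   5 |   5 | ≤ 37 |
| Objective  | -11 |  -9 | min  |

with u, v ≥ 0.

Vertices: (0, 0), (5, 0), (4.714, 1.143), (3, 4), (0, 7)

Evaluate the objective at each vertex of the feasible region:
  z(0, 0) = 0
  z(5, 0) = -55
  z(4.714, 1.143) = -62.14
  z(3, 4) = -69  ←
  z(0, 7) = -63
The minimum is at u = 3, v = 4.

(3, 4)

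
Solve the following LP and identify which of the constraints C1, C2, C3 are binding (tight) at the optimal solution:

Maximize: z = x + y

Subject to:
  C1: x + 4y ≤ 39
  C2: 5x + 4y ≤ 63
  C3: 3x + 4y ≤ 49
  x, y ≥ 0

At x = 7, y = 7, compute slack b - a·x for each constraint:
  C1: 39 − 35 = 4  (slack)
  C2: 63 − 63 = 0  (binding)
  C3: 49 − 49 = 0  (binding)

Optimal: x = 7, y = 7
Binding: C2, C3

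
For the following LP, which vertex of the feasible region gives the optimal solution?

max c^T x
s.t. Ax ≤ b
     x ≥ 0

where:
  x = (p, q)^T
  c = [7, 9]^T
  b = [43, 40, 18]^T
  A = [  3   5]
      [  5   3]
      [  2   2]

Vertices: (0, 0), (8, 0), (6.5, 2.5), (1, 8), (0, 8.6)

Evaluate the objective at each vertex of the feasible region:
  z(0, 0) = 0
  z(8, 0) = 56
  z(6.5, 2.5) = 68
  z(1, 8) = 79  ←
  z(0, 8.6) = 77.4
The maximum is at p = 1, q = 8.

(1, 8)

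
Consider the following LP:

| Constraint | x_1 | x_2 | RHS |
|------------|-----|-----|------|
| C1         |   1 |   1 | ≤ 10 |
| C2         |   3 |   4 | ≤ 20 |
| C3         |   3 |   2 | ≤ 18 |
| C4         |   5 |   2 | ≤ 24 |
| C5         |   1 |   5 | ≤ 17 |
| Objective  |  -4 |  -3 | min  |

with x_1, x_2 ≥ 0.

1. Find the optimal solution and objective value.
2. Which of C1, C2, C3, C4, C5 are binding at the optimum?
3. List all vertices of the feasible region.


1. x_1 = 4, x_2 = 2, z = -22
2. C2, C4
3. (0, 0), (4.8, 0), (4, 2), (2.909, 2.818), (0, 3.4)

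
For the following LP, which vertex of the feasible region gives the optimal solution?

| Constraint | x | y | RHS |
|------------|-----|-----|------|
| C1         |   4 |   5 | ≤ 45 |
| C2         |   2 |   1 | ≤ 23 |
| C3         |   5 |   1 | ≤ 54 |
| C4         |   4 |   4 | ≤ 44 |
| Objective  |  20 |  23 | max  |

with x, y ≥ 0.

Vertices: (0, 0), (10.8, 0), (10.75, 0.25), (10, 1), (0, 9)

Evaluate the objective at each vertex of the feasible region:
  z(0, 0) = 0
  z(10.8, 0) = 216
  z(10.75, 0.25) = 220.8
  z(10, 1) = 223  ←
  z(0, 9) = 207
The maximum is at x = 10, y = 1.

(10, 1)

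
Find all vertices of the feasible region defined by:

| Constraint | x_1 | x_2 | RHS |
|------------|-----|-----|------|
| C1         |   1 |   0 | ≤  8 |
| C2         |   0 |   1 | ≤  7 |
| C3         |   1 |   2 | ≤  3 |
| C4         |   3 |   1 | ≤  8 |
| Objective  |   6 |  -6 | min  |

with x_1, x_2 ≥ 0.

(0, 0), (2.667, 0), (2.6, 0.2), (0, 1.5)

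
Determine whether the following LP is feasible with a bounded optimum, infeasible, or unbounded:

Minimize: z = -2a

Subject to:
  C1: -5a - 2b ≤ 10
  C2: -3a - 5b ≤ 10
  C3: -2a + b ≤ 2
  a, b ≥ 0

Unbounded (objective can decrease without bound)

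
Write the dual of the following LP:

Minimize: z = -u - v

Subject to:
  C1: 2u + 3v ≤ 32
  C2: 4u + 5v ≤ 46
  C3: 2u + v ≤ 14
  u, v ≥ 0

Primal min cᵀx s.t. Ax ≤ b, x ≥ 0  →  Dual max −bᵀy s.t. Aᵀy ≥ −c, y ≥ 0.

Maximize: z = -32y1 - 46y2 - 14y3

Subject to:
  2y1 + 4y2 + 2y3 ≥ 1
  3y1 + 5y2 + y3 ≥ 1
  y1, y2, y3 ≥ 0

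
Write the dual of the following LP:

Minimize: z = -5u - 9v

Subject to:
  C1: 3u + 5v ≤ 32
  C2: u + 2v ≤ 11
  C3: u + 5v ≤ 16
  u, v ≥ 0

Primal min cᵀx s.t. Ax ≤ b, x ≥ 0  →  Dual max −bᵀy s.t. Aᵀy ≥ −c, y ≥ 0.

Maximize: z = -32y1 - 11y2 - 16y3

Subject to:
  3y1 + y2 + y3 ≥ 5
  5y1 + 2y2 + 5y3 ≥ 9
  y1, y2, y3 ≥ 0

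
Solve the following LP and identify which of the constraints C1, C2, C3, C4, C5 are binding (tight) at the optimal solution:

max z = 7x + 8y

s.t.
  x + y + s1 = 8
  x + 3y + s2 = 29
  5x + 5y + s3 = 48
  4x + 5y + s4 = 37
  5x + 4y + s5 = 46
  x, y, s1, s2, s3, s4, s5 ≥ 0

At x = 3, y = 5, compute slack b - a·x for each constraint:
  C1: 8 − 8 = 0  (binding)
  C2: 29 − 18 = 11  (slack)
  C3: 48 − 40 = 8  (slack)
  C4: 37 − 37 = 0  (binding)
  C5: 46 − 35 = 11  (slack)

Optimal: x = 3, y = 5
Binding: C1, C4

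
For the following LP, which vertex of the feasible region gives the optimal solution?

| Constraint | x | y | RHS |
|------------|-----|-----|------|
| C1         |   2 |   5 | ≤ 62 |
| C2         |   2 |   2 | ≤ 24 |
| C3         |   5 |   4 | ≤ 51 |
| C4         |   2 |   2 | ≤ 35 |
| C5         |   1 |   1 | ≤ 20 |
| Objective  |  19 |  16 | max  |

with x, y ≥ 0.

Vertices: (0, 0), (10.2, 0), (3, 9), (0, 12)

Evaluate the objective at each vertex of the feasible region:
  z(0, 0) = 0
  z(10.2, 0) = 193.8
  z(3, 9) = 201  ←
  z(0, 12) = 192
The maximum is at x = 3, y = 9.

(3, 9)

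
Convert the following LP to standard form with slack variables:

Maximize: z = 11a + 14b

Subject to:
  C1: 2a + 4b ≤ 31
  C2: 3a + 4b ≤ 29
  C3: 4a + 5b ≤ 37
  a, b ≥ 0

max z = 11a + 14b

s.t.
  2a + 4b + s1 = 31
  3a + 4b + s2 = 29
  4a + 5b + s3 = 37
  a, b, s1, s2, s3 ≥ 0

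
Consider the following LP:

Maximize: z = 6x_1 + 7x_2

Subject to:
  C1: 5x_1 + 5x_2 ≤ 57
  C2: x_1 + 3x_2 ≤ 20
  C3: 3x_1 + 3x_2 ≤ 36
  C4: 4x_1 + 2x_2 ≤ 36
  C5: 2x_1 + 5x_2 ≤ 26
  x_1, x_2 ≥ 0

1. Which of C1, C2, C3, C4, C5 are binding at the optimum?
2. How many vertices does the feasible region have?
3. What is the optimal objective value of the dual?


1. C4, C5
2. 4
3. 62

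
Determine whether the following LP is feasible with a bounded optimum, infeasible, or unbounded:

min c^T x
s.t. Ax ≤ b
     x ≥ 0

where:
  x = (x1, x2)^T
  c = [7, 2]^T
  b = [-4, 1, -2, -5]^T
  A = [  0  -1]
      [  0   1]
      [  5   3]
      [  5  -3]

Infeasible (no feasible solution exists)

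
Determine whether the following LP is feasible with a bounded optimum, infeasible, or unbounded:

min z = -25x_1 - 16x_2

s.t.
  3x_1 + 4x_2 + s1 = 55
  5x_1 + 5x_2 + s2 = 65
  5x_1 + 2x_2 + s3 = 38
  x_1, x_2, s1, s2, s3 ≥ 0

Feasible with a bounded optimal solution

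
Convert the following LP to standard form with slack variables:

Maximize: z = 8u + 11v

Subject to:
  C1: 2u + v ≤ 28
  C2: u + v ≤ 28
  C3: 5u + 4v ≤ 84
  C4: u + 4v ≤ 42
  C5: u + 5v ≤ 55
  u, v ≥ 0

max z = 8u + 11v

s.t.
  2u + v + s1 = 28
  u + v + s2 = 28
  5u + 4v + s3 = 84
  u + 4v + s4 = 42
  u + 5v + s5 = 55
  u, v, s1, s2, s3, s4, s5 ≥ 0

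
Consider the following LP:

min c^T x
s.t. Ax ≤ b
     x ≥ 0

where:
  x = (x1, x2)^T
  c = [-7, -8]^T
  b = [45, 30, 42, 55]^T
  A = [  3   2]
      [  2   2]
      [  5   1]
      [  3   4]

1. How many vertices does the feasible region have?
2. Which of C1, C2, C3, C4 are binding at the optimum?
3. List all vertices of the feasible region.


1. 5
2. C2, C4
3. (0, 0), (8.4, 0), (6.75, 8.25), (5, 10), (0, 13.75)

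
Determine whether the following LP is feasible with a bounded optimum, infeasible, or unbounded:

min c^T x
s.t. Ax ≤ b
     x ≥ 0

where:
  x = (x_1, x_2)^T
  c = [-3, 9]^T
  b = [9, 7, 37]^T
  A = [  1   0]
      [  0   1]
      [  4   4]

Feasible with a bounded optimal solution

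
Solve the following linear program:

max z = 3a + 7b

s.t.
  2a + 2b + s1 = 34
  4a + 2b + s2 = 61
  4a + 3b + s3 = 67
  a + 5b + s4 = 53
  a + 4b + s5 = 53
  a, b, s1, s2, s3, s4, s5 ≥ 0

Evaluate the objective at each vertex of the feasible region:
  z(0, 0) = 0
  z(15.25, 0) = 45.75
  z(13.5, 3.5) = 65
  z(8, 9) = 87  ←
  z(0, 10.6) = 74.2
The maximum is at a = 8, b = 9.

a = 8, b = 9, z = 87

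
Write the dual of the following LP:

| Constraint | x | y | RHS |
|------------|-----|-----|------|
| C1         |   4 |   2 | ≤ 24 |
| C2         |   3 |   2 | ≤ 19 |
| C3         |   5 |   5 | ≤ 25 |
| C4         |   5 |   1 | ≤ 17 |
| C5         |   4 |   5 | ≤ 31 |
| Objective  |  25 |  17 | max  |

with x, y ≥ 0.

Primal max cᵀx s.t. Ax ≤ b, x ≥ 0  →  Dual min bᵀy s.t. Aᵀy ≥ c, y ≥ 0.

Minimize: z = 24y1 + 19y2 + 25y3 + 17y4 + 31y5

Subject to:
  4y1 + 3y2 + 5y3 + 5y4 + 4y5 ≥ 25
  2y1 + 2y2 + 5y3 + y4 + 5y5 ≥ 17
  y1, y2, y3, y4, y5 ≥ 0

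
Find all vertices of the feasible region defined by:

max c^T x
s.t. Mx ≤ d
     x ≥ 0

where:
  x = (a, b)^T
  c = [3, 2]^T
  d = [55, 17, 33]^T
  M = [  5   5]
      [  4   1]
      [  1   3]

(0, 0), (4.25, 0), (2, 9), (0, 11)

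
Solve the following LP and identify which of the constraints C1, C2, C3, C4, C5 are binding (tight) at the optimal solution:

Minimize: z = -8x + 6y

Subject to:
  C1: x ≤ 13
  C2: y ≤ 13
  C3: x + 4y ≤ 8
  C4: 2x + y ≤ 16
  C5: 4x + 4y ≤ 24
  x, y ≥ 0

At x = 6, y = 0, compute slack b - a·x for each constraint:
  C1: 13 − 6 = 7  (slack)
  C2: 13 − 0 = 13  (slack)
  C3: 8 − 6 = 2  (slack)
  C4: 16 − 12 = 4  (slack)
  C5: 24 − 24 = 0  (binding)

Optimal: x = 6, y = 0
Binding: C5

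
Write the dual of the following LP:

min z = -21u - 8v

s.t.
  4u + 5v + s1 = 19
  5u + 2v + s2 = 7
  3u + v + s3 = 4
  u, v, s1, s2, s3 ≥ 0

Primal min cᵀx s.t. Ax ≤ b, x ≥ 0  →  Dual max −bᵀy s.t. Aᵀy ≥ −c, y ≥ 0.

Maximize: z = -19y1 - 7y2 - 4y3

Subject to:
  4y1 + 5y2 + 3y3 ≥ 21
  5y1 + 2y2 + y3 ≥ 8
  y1, y2, y3 ≥ 0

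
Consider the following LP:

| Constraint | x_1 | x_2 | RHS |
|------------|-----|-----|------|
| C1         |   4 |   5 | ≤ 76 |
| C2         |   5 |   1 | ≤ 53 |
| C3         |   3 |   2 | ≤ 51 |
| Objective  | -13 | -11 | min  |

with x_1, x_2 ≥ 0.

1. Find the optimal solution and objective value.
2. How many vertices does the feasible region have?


1. x_1 = 9, x_2 = 8, z = -205
2. 4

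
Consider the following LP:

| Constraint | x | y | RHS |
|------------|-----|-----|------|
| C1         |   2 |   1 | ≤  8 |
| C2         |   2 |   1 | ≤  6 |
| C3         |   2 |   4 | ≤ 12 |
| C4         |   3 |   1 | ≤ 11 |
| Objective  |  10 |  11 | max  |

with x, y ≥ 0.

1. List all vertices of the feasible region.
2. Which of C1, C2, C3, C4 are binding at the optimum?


1. (0, 0), (3, 0), (2, 2), (0, 3)
2. C2, C3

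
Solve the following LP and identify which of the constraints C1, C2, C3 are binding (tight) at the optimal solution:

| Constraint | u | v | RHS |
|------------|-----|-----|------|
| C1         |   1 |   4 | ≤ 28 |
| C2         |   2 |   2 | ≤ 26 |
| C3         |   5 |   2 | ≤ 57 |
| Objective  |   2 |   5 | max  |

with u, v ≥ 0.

At u = 8, v = 5, compute slack b - a·x for each constraint:
  C1: 28 − 28 = 0  (binding)
  C2: 26 − 26 = 0  (binding)
  C3: 57 − 50 = 7  (slack)

Optimal: u = 8, v = 5
Binding: C1, C2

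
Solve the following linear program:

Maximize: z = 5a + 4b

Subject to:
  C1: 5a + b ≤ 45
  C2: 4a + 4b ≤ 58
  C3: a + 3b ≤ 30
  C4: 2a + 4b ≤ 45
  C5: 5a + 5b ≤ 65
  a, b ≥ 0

Evaluate the objective at each vertex of the feasible region:
  z(0, 0) = 0
  z(9, 0) = 45
  z(8, 5) = 60  ←
  z(4.5, 8.5) = 56.5
  z(0, 10) = 40
The maximum is at a = 8, b = 5.

a = 8, b = 5, z = 60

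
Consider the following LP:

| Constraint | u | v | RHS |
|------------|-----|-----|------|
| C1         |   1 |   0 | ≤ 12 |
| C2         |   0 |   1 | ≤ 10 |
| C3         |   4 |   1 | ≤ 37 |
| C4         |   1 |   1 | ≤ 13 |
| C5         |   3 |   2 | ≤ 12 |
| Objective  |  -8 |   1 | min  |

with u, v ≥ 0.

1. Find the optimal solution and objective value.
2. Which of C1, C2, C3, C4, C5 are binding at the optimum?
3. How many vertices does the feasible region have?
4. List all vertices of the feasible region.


1. u = 4, v = 0, z = -32
2. C5
3. 3
4. (0, 0), (4, 0), (0, 6)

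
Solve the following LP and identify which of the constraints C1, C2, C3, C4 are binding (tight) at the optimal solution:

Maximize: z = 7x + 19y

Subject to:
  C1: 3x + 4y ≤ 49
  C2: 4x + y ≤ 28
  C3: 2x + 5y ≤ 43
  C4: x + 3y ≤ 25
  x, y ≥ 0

At x = 4, y = 7, compute slack b - a·x for each constraint:
  C1: 49 − 40 = 9  (slack)
  C2: 28 − 23 = 5  (slack)
  C3: 43 − 43 = 0  (binding)
  C4: 25 − 25 = 0  (binding)

Optimal: x = 4, y = 7
Binding: C3, C4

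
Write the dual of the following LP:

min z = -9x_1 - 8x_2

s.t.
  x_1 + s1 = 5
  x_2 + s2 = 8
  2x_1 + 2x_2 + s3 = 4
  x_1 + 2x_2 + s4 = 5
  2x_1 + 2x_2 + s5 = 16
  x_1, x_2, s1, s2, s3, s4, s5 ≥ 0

Primal min cᵀx s.t. Ax ≤ b, x ≥ 0  →  Dual max −bᵀy s.t. Aᵀy ≥ −c, y ≥ 0.

Maximize: z = -5y1 - 8y2 - 4y3 - 5y4 - 16y5

Subject to:
  y1 + 2y3 + y4 + 2y5 ≥ 9
  y2 + 2y3 + 2y4 + 2y5 ≥ 8
  y1, y2, y3, y4, y5 ≥ 0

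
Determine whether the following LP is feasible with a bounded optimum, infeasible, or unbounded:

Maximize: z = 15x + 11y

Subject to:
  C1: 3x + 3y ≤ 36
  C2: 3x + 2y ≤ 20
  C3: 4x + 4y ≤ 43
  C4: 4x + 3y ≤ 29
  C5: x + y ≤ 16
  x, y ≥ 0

Feasible with a bounded optimal solution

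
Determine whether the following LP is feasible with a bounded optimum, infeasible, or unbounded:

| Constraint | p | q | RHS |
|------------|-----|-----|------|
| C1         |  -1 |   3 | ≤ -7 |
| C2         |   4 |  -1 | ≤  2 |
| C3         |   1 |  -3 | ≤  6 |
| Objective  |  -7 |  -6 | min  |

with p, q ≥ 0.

Infeasible (no feasible solution exists)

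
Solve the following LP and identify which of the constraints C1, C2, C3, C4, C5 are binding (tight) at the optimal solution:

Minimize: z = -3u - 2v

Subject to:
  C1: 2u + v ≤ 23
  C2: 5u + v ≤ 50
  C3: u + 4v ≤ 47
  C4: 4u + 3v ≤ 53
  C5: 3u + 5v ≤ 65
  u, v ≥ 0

At u = 8, v = 7, compute slack b - a·x for each constraint:
  C1: 23 − 23 = 0  (binding)
  C2: 50 − 47 = 3  (slack)
  C3: 47 − 36 = 11  (slack)
  C4: 53 − 53 = 0  (binding)
  C5: 65 − 59 = 6  (slack)

Optimal: u = 8, v = 7
Binding: C1, C4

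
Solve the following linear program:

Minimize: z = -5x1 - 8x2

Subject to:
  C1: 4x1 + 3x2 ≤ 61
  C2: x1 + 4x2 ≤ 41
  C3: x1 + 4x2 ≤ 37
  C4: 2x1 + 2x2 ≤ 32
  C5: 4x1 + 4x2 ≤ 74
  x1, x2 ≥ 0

Evaluate the objective at each vertex of the feasible region:
  z(0, 0) = 0
  z(15.25, 0) = -76.25
  z(13, 3) = -89
  z(9, 7) = -101  ←
  z(0, 9.25) = -74
The minimum is at x1 = 9, x2 = 7.

x1 = 9, x2 = 7, z = -101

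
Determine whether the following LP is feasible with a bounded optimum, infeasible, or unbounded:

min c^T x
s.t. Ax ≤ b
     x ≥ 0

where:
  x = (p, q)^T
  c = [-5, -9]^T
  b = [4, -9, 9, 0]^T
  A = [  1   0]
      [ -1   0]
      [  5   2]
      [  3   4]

Infeasible (no feasible solution exists)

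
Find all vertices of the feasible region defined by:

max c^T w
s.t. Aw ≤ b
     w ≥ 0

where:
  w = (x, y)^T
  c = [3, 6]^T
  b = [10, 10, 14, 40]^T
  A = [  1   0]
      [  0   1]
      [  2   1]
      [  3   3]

(0, 0), (7, 0), (2, 10), (0, 10)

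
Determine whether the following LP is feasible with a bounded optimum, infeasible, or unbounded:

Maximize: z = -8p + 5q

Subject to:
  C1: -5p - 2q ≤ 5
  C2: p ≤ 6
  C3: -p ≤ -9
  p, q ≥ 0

Infeasible (no feasible solution exists)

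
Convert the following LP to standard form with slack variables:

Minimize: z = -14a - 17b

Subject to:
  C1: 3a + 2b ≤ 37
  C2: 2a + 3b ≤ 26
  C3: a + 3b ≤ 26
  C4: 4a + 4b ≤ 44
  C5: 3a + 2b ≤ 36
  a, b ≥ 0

min z = -14a - 17b

s.t.
  3a + 2b + s1 = 37
  2a + 3b + s2 = 26
  a + 3b + s3 = 26
  4a + 4b + s4 = 44
  3a + 2b + s5 = 36
  a, b, s1, s2, s3, s4, s5 ≥ 0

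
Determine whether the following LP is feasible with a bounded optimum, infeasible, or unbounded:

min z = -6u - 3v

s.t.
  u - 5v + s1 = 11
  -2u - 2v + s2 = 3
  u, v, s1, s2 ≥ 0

Unbounded (objective can decrease without bound)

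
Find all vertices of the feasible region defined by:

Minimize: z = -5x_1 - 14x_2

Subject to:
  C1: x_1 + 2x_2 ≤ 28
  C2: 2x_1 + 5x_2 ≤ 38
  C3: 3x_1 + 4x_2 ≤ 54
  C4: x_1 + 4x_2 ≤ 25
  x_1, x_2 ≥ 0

(0, 0), (18, 0), (16.86, 0.8571), (9, 4), (0, 6.25)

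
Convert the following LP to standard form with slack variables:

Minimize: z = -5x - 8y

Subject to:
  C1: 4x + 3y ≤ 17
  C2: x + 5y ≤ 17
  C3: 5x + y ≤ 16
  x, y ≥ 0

min z = -5x - 8y

s.t.
  4x + 3y + s1 = 17
  x + 5y + s2 = 17
  5x + y + s3 = 16
  x, y, s1, s2, s3 ≥ 0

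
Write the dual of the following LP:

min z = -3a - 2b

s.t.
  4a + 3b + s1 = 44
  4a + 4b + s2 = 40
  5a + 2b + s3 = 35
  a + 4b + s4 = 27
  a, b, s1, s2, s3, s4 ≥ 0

Primal min cᵀx s.t. Ax ≤ b, x ≥ 0  →  Dual max −bᵀy s.t. Aᵀy ≥ −c, y ≥ 0.

Maximize: z = -44y1 - 40y2 - 35y3 - 27y4

Subject to:
  4y1 + 4y2 + 5y3 + y4 ≥ 3
  3y1 + 4y2 + 2y3 + 4y4 ≥ 2
  y1, y2, y3, y4 ≥ 0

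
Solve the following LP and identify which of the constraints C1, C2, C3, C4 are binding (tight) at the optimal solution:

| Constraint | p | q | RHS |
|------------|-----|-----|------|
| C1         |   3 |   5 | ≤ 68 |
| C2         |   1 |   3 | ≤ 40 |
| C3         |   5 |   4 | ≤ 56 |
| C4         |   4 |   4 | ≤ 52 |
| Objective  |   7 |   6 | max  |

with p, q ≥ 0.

At p = 4, q = 9, compute slack b - a·x for each constraint:
  C1: 68 − 57 = 11  (slack)
  C2: 40 − 31 = 9  (slack)
  C3: 56 − 56 = 0  (binding)
  C4: 52 − 52 = 0  (binding)

Optimal: p = 4, q = 9
Binding: C3, C4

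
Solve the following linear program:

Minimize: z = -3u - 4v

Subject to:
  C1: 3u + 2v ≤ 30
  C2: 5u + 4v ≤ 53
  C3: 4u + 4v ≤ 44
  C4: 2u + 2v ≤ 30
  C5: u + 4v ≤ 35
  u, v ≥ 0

Evaluate the objective at each vertex of the feasible region:
  z(0, 0) = 0
  z(10, 0) = -30
  z(8, 3) = -36
  z(3, 8) = -41  ←
  z(0, 8.75) = -35
The minimum is at u = 3, v = 8.

u = 3, v = 8, z = -41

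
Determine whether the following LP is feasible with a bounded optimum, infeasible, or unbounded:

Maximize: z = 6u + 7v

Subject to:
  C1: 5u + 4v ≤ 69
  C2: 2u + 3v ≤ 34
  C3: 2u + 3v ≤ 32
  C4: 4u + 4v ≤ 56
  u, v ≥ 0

Feasible with a bounded optimal solution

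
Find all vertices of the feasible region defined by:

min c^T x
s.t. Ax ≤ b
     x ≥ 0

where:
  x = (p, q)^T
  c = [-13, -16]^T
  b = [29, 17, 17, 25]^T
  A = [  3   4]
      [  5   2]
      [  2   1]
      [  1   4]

(0, 0), (3.4, 0), (1, 6), (0, 6.25)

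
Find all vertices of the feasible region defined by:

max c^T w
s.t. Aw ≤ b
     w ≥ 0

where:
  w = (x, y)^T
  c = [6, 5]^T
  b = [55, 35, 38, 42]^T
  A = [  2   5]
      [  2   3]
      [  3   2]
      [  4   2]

(0, 0), (10.5, 0), (7, 7), (2.5, 10), (0, 11)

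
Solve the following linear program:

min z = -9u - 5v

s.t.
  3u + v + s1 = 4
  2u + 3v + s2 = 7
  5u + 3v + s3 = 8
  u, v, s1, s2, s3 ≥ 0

Evaluate the objective at each vertex of the feasible region:
  z(0, 0) = 0
  z(1.333, 0) = -12
  z(1, 1) = -14  ←
  z(0.3333, 2.111) = -13.56
  z(0, 2.333) = -11.67
The minimum is at u = 1, v = 1.

u = 1, v = 1, z = -14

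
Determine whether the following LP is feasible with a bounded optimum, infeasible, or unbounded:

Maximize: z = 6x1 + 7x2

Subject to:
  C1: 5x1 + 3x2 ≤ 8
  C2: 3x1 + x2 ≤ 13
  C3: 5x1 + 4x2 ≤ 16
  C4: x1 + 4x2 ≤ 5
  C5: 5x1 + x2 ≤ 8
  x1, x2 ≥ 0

Feasible with a bounded optimal solution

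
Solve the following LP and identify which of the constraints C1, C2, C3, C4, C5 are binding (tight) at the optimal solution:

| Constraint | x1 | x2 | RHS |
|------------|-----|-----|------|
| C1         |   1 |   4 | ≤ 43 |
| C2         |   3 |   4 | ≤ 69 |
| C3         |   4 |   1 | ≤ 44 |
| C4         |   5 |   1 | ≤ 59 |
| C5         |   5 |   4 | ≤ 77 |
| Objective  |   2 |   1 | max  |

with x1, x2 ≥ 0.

At x1 = 9, x2 = 8, compute slack b - a·x for each constraint:
  C1: 43 − 41 = 2  (slack)
  C2: 69 − 59 = 10  (slack)
  C3: 44 − 44 = 0  (binding)
  C4: 59 − 53 = 6  (slack)
  C5: 77 − 77 = 0  (binding)

Optimal: x1 = 9, x2 = 8
Binding: C3, C5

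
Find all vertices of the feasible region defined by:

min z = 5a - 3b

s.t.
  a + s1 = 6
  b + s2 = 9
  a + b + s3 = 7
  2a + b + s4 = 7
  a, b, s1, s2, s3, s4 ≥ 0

(0, 0), (3.5, 0), (0, 7)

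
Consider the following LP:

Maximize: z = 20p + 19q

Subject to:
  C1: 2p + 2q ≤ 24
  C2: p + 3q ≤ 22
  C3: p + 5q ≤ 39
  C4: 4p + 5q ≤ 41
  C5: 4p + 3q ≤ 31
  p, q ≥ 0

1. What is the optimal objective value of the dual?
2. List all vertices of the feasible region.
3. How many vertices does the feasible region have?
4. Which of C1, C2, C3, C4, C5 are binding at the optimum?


1. 175
2. (0, 0), (7.75, 0), (4, 5), (1.857, 6.714), (0, 7.333)
3. 5
4. C4, C5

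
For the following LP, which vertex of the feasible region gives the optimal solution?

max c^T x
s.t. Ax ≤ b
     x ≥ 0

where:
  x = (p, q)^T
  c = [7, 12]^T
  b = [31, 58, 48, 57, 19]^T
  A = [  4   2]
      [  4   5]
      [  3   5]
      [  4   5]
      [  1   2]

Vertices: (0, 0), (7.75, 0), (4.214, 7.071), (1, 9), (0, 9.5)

Evaluate the objective at each vertex of the feasible region:
  z(0, 0) = 0
  z(7.75, 0) = 54.25
  z(4.214, 7.071) = 114.4
  z(1, 9) = 115  ←
  z(0, 9.5) = 114
The maximum is at p = 1, q = 9.

(1, 9)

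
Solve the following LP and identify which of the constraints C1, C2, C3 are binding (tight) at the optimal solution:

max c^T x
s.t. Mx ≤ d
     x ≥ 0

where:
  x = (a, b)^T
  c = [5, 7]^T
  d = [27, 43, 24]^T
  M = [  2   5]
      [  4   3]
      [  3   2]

At a = 6, b = 3, compute slack b - a·x for each constraint:
  C1: 27 − 27 = 0  (binding)
  C2: 43 − 33 = 10  (slack)
  C3: 24 − 24 = 0  (binding)

Optimal: a = 6, b = 3
Binding: C1, C3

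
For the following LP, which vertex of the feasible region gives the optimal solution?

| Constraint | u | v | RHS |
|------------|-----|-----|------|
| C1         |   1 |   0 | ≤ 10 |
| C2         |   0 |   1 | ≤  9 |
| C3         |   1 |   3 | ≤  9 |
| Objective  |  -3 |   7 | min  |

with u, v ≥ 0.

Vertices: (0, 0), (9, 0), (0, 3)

Evaluate the objective at each vertex of the feasible region:
  z(0, 0) = 0
  z(9, 0) = -27  ←
  z(0, 3) = 21
The minimum is at u = 9, v = 0.

(9, 0)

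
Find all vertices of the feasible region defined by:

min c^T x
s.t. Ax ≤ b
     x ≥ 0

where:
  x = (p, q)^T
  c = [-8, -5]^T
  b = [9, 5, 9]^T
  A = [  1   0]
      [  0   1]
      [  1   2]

(0, 0), (9, 0), (0, 4.5)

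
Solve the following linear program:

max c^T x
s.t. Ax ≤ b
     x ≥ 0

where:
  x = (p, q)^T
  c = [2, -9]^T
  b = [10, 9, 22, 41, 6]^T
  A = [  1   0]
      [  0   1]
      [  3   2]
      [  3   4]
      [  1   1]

Evaluate the objective at each vertex of the feasible region:
  z(0, 0) = 0
  z(6, 0) = 12  ←
  z(0, 6) = -54
The maximum is at p = 6, q = 0.

p = 6, q = 0, z = 12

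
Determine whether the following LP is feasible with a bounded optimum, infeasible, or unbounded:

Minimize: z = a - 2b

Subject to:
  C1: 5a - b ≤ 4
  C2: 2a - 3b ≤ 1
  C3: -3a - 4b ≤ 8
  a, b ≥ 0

Unbounded (objective can decrease without bound)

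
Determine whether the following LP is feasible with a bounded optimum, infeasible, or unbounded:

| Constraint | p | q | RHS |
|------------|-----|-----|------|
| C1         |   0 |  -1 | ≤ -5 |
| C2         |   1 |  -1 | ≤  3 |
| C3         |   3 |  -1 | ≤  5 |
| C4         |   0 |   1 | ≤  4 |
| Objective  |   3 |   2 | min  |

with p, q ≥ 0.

Infeasible (no feasible solution exists)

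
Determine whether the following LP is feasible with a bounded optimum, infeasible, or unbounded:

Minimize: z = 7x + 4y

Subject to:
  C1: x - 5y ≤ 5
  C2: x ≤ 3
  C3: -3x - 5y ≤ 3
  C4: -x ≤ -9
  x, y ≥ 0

Infeasible (no feasible solution exists)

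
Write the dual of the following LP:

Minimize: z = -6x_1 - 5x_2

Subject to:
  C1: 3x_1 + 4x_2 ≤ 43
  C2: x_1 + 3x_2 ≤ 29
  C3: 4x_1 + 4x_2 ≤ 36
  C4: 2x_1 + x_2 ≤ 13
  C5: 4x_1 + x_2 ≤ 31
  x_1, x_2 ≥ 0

Primal min cᵀx s.t. Ax ≤ b, x ≥ 0  →  Dual max −bᵀy s.t. Aᵀy ≥ −c, y ≥ 0.

Maximize: z = -43y1 - 29y2 - 36y3 - 13y4 - 31y5

Subject to:
  3y1 + y2 + 4y3 + 2y4 + 4y5 ≥ 6
  4y1 + 3y2 + 4y3 + y4 + y5 ≥ 5
  y1, y2, y3, y4, y5 ≥ 0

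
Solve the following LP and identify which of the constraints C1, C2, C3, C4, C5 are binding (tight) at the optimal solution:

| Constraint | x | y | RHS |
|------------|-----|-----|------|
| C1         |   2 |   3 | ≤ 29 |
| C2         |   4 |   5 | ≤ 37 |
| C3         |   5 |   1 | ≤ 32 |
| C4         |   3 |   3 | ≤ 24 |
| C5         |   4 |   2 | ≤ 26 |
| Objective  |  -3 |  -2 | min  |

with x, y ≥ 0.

At x = 5, y = 3, compute slack b - a·x for each constraint:
  C1: 29 − 19 = 10  (slack)
  C2: 37 − 35 = 2  (slack)
  C3: 32 − 28 = 4  (slack)
  C4: 24 − 24 = 0  (binding)
  C5: 26 − 26 = 0  (binding)

Optimal: x = 5, y = 3
Binding: C4, C5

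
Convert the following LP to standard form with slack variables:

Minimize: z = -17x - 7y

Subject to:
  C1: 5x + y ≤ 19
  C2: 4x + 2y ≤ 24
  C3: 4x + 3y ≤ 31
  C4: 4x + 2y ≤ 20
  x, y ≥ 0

min z = -17x - 7y

s.t.
  5x + y + s1 = 19
  4x + 2y + s2 = 24
  4x + 3y + s3 = 31
  4x + 2y + s4 = 20
  x, y, s1, s2, s3, s4 ≥ 0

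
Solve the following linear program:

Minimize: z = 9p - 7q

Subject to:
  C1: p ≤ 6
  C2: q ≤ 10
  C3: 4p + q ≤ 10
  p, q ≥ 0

Evaluate the objective at each vertex of the feasible region:
  z(0, 0) = 0
  z(2.5, 0) = 22.5
  z(0, 10) = -70  ←
The minimum is at p = 0, q = 10.

p = 0, q = 10, z = -70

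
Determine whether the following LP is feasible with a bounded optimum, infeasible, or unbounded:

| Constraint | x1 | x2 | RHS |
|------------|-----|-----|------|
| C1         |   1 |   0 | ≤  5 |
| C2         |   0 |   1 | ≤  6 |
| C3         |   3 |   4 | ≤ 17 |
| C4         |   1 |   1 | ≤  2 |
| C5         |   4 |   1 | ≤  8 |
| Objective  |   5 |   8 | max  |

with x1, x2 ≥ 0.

Feasible with a bounded optimal solution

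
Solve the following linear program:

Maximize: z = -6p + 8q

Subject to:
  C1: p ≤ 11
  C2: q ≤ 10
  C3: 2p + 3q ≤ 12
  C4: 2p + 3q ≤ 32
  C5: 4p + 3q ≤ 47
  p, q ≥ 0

Evaluate the objective at each vertex of the feasible region:
  z(0, 0) = 0
  z(6, 0) = -36
  z(0, 4) = 32  ←
The maximum is at p = 0, q = 4.

p = 0, q = 4, z = 32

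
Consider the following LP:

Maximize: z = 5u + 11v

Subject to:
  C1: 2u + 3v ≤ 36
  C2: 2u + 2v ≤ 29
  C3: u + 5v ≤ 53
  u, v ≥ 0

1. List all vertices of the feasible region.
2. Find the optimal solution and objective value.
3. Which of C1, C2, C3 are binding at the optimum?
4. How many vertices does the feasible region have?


1. (0, 0), (14.5, 0), (7.5, 7), (3, 10), (0, 10.6)
2. u = 3, v = 10, z = 125
3. C1, C3
4. 5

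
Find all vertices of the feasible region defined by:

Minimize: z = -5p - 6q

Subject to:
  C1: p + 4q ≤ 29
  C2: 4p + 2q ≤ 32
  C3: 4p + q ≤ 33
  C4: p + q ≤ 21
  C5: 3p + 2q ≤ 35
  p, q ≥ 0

(0, 0), (8, 0), (5, 6), (0, 7.25)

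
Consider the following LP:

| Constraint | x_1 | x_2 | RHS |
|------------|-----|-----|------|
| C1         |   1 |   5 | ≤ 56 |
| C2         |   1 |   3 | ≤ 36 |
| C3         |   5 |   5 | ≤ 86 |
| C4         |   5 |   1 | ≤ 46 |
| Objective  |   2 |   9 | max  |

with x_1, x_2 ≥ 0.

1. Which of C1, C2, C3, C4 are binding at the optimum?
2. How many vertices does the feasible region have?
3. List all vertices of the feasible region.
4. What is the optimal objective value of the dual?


1. C1, C2
2. 5
3. (0, 0), (9.2, 0), (7.286, 9.571), (6, 10), (0, 11.2)
4. 102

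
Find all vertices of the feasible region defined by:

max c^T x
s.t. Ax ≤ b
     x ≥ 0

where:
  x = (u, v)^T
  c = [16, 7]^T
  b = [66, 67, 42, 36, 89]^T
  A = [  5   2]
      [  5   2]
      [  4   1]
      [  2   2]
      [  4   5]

(0, 0), (10.5, 0), (8, 10), (1, 17), (0, 17.8)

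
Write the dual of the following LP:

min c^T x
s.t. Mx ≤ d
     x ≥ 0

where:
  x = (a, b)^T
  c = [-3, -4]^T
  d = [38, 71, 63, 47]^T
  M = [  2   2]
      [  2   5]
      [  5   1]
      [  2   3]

Primal min cᵀx s.t. Ax ≤ b, x ≥ 0  →  Dual max −bᵀy s.t. Aᵀy ≥ −c, y ≥ 0.

Maximize: z = -38y1 - 71y2 - 63y3 - 47y4

Subject to:
  2y1 + 2y2 + 5y3 + 2y4 ≥ 3
  2y1 + 5y2 + y3 + 3y4 ≥ 4
  y1, y2, y3, y4 ≥ 0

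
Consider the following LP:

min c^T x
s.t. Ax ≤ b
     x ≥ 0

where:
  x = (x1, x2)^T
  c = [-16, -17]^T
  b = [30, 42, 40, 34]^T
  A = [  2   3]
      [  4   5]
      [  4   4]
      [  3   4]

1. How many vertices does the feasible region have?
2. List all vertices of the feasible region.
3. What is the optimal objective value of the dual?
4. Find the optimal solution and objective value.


1. 4
2. (0, 0), (10, 0), (8, 2), (0, 8.4)
3. -162
4. x1 = 8, x2 = 2, z = -162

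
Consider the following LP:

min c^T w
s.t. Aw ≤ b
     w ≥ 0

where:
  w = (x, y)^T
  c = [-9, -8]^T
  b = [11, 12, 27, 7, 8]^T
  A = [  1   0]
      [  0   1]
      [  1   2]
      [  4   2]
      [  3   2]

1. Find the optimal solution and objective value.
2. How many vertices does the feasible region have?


1. x = 0, y = 3.5, z = -28
2. 3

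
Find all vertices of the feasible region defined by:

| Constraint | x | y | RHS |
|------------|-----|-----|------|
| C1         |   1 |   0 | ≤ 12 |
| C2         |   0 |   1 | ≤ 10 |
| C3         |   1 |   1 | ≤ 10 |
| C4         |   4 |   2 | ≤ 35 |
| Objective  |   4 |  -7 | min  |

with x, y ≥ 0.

(0, 0), (8.75, 0), (7.5, 2.5), (0, 10)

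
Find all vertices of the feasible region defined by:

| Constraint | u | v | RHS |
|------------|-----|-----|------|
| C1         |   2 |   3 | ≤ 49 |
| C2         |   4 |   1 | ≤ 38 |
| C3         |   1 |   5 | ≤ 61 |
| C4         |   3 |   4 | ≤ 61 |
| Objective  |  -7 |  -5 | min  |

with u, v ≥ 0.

(0, 0), (9.5, 0), (7, 10), (5.545, 11.09), (0, 12.2)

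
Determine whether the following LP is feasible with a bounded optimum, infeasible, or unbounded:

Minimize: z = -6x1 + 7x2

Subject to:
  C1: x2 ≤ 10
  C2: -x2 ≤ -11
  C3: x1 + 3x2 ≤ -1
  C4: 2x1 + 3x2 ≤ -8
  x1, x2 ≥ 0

Infeasible (no feasible solution exists)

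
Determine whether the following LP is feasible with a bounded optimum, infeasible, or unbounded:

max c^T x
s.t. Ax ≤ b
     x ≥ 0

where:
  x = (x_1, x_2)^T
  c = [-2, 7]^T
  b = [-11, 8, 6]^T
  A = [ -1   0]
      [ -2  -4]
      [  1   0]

Infeasible (no feasible solution exists)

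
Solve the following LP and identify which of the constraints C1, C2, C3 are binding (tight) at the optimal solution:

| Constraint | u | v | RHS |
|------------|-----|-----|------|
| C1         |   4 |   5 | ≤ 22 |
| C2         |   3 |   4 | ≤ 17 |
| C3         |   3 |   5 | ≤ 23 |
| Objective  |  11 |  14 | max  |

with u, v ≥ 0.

At u = 3, v = 2, compute slack b - a·x for each constraint:
  C1: 22 − 22 = 0  (binding)
  C2: 17 − 17 = 0  (binding)
  C3: 23 − 19 = 4  (slack)

Optimal: u = 3, v = 2
Binding: C1, C2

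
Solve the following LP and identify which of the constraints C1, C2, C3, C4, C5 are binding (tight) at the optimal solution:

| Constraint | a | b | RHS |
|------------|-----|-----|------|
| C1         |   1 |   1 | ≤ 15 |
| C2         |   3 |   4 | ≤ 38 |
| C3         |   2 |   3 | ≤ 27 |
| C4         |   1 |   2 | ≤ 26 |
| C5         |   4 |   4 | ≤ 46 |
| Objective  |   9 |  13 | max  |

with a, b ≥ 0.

At a = 6, b = 5, compute slack b - a·x for each constraint:
  C1: 15 − 11 = 4  (slack)
  C2: 38 − 38 = 0  (binding)
  C3: 27 − 27 = 0  (binding)
  C4: 26 − 16 = 10  (slack)
  C5: 46 − 44 = 2  (slack)

Optimal: a = 6, b = 5
Binding: C2, C3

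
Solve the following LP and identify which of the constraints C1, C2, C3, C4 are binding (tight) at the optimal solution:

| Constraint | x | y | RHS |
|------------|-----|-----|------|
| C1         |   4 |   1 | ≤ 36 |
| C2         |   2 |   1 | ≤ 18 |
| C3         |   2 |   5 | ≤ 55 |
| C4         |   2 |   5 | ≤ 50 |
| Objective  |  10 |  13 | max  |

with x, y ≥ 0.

At x = 5, y = 8, compute slack b - a·x for each constraint:
  C1: 36 − 28 = 8  (slack)
  C2: 18 − 18 = 0  (binding)
  C3: 55 − 50 = 5  (slack)
  C4: 50 − 50 = 0  (binding)

Optimal: x = 5, y = 8
Binding: C2, C4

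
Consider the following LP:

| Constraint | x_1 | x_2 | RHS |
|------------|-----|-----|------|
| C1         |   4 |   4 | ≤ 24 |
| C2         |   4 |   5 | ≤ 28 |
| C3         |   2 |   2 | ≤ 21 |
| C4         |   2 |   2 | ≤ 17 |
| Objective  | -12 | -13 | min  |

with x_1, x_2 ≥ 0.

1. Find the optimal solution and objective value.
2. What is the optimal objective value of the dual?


1. x_1 = 2, x_2 = 4, z = -76
2. -76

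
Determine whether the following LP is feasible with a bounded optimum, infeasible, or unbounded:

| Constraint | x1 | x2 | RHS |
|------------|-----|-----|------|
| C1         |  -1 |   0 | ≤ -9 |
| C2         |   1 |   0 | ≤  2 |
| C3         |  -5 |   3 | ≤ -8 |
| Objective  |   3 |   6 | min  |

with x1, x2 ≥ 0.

Infeasible (no feasible solution exists)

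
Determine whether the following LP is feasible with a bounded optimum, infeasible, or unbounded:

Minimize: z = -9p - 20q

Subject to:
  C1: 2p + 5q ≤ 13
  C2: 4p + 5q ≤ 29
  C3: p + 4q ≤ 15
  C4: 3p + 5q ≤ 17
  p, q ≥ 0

Feasible with a bounded optimal solution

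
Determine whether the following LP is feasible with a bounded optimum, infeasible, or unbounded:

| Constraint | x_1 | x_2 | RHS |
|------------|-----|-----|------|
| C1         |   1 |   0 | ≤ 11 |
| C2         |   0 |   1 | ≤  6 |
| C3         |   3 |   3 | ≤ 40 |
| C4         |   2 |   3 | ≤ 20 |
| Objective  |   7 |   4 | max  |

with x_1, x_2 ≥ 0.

Feasible with a bounded optimal solution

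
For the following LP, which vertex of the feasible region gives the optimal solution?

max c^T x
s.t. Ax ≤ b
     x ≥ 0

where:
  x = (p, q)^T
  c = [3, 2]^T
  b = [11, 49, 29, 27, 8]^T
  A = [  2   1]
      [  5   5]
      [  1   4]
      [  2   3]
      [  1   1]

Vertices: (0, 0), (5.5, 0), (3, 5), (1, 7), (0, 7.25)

Evaluate the objective at each vertex of the feasible region:
  z(0, 0) = 0
  z(5.5, 0) = 16.5
  z(3, 5) = 19  ←
  z(1, 7) = 17
  z(0, 7.25) = 14.5
The maximum is at p = 3, q = 5.

(3, 5)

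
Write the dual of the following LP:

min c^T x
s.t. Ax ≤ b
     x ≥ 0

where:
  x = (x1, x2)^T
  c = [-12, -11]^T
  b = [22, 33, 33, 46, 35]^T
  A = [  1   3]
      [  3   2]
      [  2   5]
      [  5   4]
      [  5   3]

Primal min cᵀx s.t. Ax ≤ b, x ≥ 0  →  Dual max −bᵀy s.t. Aᵀy ≥ −c, y ≥ 0.

Maximize: z = -22y1 - 33y2 - 33y3 - 46y4 - 35y5

Subject to:
  y1 + 3y2 + 2y3 + 5y4 + 5y5 ≥ 12
  3y1 + 2y2 + 5y3 + 4y4 + 3y5 ≥ 11
  y1, y2, y3, y4, y5 ≥ 0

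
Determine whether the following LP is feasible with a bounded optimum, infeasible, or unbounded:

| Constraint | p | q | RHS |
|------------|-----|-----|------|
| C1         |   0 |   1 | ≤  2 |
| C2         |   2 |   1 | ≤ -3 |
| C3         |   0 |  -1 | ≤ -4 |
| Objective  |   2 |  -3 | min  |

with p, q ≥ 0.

Infeasible (no feasible solution exists)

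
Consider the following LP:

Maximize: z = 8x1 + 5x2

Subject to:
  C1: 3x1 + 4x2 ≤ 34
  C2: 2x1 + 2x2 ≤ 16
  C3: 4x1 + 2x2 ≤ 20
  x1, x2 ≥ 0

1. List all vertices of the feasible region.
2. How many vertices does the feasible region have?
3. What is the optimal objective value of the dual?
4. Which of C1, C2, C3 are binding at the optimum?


1. (0, 0), (5, 0), (2, 6), (0, 8)
2. 4
3. 46
4. C2, C3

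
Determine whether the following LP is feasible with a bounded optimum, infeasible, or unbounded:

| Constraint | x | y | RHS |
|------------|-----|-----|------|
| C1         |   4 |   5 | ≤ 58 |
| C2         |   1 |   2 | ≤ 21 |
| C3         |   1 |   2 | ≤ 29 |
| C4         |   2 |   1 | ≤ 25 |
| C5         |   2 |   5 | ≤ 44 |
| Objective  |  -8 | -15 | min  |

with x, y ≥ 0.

Feasible with a bounded optimal solution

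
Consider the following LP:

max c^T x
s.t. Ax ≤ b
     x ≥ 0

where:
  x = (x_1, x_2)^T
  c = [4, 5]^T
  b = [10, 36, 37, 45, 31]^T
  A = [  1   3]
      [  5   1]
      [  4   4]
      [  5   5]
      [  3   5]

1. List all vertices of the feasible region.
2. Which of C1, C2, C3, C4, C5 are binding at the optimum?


1. (0, 0), (7.2, 0), (7, 1), (0, 3.333)
2. C1, C2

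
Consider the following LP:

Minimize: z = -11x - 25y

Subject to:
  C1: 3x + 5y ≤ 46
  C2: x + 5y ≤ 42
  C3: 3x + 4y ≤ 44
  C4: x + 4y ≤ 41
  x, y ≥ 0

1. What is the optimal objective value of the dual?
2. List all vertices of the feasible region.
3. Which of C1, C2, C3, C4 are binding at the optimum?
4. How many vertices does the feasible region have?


1. -222
2. (0, 0), (14.67, 0), (12, 2), (2, 8), (0, 8.4)
3. C1, C2
4. 5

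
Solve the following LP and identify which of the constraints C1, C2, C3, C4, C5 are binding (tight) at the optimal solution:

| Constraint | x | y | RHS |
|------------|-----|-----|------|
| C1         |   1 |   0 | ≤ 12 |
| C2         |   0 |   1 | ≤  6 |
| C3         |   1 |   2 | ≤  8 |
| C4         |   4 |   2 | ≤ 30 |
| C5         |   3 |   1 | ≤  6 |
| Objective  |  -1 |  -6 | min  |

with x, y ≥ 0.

At x = 0, y = 4, compute slack b - a·x for each constraint:
  C1: 12 − 0 = 12  (slack)
  C2: 6 − 4 = 2  (slack)
  C3: 8 − 8 = 0  (binding)
  C4: 30 − 8 = 22  (slack)
  C5: 6 − 4 = 2  (slack)

Optimal: x = 0, y = 4
Binding: C3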